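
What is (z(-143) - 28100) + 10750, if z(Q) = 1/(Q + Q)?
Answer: -4962101/286 ≈ -17350.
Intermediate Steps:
z(Q) = 1/(2*Q)
(z(-143) - 28100) + 10750 = ((1/2)/(-143) - 28100) + 10750 = ((1/2)*(-1/143) - 28100) + 10750 = (-1/286 - 28100) + 10750 = -8036601/286 + 10750 = -4962101/286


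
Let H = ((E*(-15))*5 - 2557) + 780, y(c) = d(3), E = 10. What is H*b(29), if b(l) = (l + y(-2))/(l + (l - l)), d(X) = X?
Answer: -80864/29 ≈ -2788.4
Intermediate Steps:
y(c) = 3
b(l) = (3 + l)/l (b(l) = (l + 3)/(l + (l - l)) = (3 + l)/(l + 0) = (3 + l)/l)
H = -2527 (H = ((10*(-15))*5 - 2557) + 780 = (-150*5 - 2557) + 780 = (-750 - 2557) + 780 = -3307 + 780 = -2527)
H*b(29) = -2527*(3 + 29)/29 = -2527*32/29 = -80864/29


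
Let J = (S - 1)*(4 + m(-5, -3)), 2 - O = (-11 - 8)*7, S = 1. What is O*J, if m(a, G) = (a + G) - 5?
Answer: 0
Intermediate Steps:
O = 135 (O = 2 - (-11 - 8)*7 = 2 - (-19)*7 = 2 - 1*(-133) = 2 + 133 = 135)
m(a, G) = -5 + G + a (m(a, G) = (G + a) - 5 = -5 + G + a)
J = 0 (J = (1 - 1)*(4 + (-5 - 3 - 5)) = 0*(4 - 13) = 0*(-9) = 0)
O*J = 135*0 = 0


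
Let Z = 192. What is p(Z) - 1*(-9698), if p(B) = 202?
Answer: 9900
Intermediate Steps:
p(Z) - 1*(-9698) = 202 - 1*(-9698) = 202 + 9698 = 9900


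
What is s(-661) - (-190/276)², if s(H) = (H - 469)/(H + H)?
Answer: 4794335/12588084 ≈ 0.38086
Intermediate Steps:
s(H) = (-469 + H)/(2*H) (s(H) = (-469 + H)/((2*H)) = (-469 + H)*(1/(2*H)) = (-469 + H)/(2*H))
s(-661) - (-190/276)² = (½)*(-469 - 661)/(-661) - (-190/276)² = (½)*(-1/661)*(-1130) - (-190*1/276)² = 565/661 - (-95/138)² = 565/661 - 1*9025/19044 = 565/661 - 9025/19044 = 4794335/12588084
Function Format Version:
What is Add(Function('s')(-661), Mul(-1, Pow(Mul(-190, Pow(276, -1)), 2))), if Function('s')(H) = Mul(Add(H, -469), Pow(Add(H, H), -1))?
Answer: Rational(4794335, 12588084) ≈ 0.38086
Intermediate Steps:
Function('s')(H) = Mul(Rational(1, 2), Pow(H, -1), Add(-469, H)) (Function('s')(H) = Mul(Add(-469, H), Pow(Mul(2, H), -1)) = Mul(Add(-469, H), Mul(Rational(1, 2), Pow(H, -1))) = Mul(Rational(1, 2), Pow(H, -1), Add(-469, H)))
Add(Function('s')(-661), Mul(-1, Pow(Mul(-190, Pow(276, -1)), 2))) = Add(Mul(Rational(1, 2), Pow(-661, -1), Add(-469, -661)), Mul(-1, Pow(Mul(-190, Pow(276, -1)), 2))) = Add(Mul(Rational(1, 2), Rational(-1, 661), -1130), Mul(-1, Pow(Mul(-190, Rational(1, 276)), 2))) = Add(Rational(565, 661), Mul(-1, Pow(Rational(-95, 138), 2))) = Add(Rational(565, 661), Mul(-1, Rational(9025, 19044))) = Add(Rational(565, 661), Rational(-9025, 19044)) = Rational(4794335, 12588084)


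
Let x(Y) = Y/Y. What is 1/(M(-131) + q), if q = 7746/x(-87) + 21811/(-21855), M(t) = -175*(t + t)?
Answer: 21855/1171318769 ≈ 1.8658e-5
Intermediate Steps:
x(Y) = 1
M(t) = -350*t
q = 169267019/21855 (q = 7746/1 + 21811/(-21855) = 7746*1 + 21811*(-1/21855) = 7746 - 21811/21855 = 169267019/21855 ≈ 7745.0)
1/(M(-131) + q) = 1/(-350*(-131) + 169267019/21855) = 1/(45850 + 169267019/21855) = 1/(1171318769/21855) = 21855/1171318769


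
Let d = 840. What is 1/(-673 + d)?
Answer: 1/167 ≈ 0.0059880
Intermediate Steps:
1/(-673 + d) = 1/(-673 + 840) = 1/167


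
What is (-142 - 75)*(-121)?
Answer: 26257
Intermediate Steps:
(-142 - 75)*(-121) = -217*(-121) = 26257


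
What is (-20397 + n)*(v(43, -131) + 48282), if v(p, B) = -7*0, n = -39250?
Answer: -2879876454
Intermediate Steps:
v(p, B) = 0
(-20397 + n)*(v(43, -131) + 48282) = (-20397 - 39250)*(0 + 48282) = -59647*48282 = -2879876454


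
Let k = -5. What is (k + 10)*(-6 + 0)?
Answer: -30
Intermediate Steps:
(k + 10)*(-6 + 0) = (-5 + 10)*(-6 + 0) = 5*(-6) = -30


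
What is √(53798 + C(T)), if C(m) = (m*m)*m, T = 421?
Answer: √74672259 ≈ 8641.3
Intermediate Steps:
C(m) = m³ (C(m) = m²*m = m³)
√(53798 + C(T)) = √(53798 + 421³) = √(53798 + 74618461) = √74672259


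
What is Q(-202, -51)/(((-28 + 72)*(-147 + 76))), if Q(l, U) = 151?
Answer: -151/3124 ≈ -0.048335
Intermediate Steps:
Q(-202, -51)/(((-28 + 72)*(-147 + 76))) = 151/(((-28 + 72)*(-147 + 76))) = 151/((44*(-71))) = 151/(-3124) = 151*(-1/3124) = -151/3124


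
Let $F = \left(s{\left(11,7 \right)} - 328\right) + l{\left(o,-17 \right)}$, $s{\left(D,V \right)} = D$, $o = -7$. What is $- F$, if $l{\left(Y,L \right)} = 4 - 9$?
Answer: $322$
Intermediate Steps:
$l{\left(Y,L \right)} = -5$ ($l{\left(Y,L \right)} = 4 - 9 = -5$)
$F = -322$ ($F = \left(11 - 328\right) - 5 = -317 - 5 = -322$)
$- F = \left(-1\right) \left(-322\right) = 322$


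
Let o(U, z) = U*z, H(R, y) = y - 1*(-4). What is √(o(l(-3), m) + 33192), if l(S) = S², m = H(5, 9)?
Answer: 3*√3701 ≈ 182.51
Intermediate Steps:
H(R, y) = 4 + y (H(R, y) = y + 4 = 4 + y)
m = 13 (m = 4 + 9 = 13)
√(o(l(-3), m) + 33192) = √((-3)²*13 + 33192) = √(9*13 + 33192) = √(117 + 33192) = √33309 = 3*√3701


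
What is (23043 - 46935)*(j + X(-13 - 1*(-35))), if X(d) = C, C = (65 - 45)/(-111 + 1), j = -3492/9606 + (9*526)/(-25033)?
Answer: 703266245832/40077833 ≈ 17548.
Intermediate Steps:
j = -22148340/40077833 (j = -3492*1/9606 + 4734*(-1/25033) = -582/1601 - 4734/25033 = -22148340/40077833 ≈ -0.55263)
C = -2/11 (C = 20/(-110) = 20*(-1/110) = -2/11 ≈ -0.18182)
X(d) = -2/11
(23043 - 46935)*(j + X(-13 - 1*(-35))) = (23043 - 46935)*(-22148340/40077833 - 2/11) = -23892*(-323787406/440856163) = 703266245832/40077833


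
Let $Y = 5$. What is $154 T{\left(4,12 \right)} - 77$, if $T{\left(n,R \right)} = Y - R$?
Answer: $-1155$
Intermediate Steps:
$T{\left(n,R \right)} = 5 - R$
$154 T{\left(4,12 \right)} - 77 = 154 \left(5 - 12\right) - 77 = 154 \left(-7\right) - 77 = -1078 - 77 = -1155$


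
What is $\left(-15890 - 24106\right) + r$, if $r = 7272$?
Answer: $-32724$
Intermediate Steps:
$\left(-15890 - 24106\right) + r = \left(-15890 - 24106\right) + 7272 = -39996 + 7272 = -32724$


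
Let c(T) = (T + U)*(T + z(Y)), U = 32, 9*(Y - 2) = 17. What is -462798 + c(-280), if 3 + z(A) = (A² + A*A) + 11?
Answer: -32630302/81 ≈ -4.0284e+5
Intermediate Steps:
Y = 35/9 (Y = 2 + (⅑)*17 = 2 + 17/9 = 35/9 ≈ 3.8889)
z(A) = 8 + 2*A² (z(A) = -3 + ((A² + A*A) + 11) = -3 + ((A² + A²) + 11) = -3 + (2*A² + 11) = -3 + (11 + 2*A²) = 8 + 2*A²)
c(T) = (32 + T)*(3098/81 + T) (c(T) = (T + 32)*(T + (8 + 2*(35/9)²)) = (32 + T)*(T + (8 + 2*(1225/81))) = (32 + T)*(T + (8 + 2450/81)) = (32 + T)*(T + 3098/81) = (32 + T)*(3098/81 + T))
-462798 + c(-280) = -462798 + (99136/81 + (-280)² + (5690/81)*(-280)) = -462798 + (99136/81 + 78400 - 1593200/81) = -462798 + 4856336/81 = -32630302/81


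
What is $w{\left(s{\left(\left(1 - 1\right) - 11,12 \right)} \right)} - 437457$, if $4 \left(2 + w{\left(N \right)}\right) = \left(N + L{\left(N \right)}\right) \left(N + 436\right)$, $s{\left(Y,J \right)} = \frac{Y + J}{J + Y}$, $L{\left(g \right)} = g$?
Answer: $- \frac{874481}{2} \approx -4.3724 \cdot 10^{5}$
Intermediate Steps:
$s{\left(Y,J \right)} = 1$ ($s{\left(Y,J \right)} = \frac{J + Y}{J + Y} = 1$)
$w{\left(N \right)} = -2 + \frac{N \left(436 + N\right)}{2}$ ($w{\left(N \right)} = -2 + \frac{\left(N + N\right) \left(N + 436\right)}{4} = -2 + \frac{2 N \left(436 + N\right)}{4} = -2 + \frac{N \left(436 + N\right)}{2}$)
$w{\left(s{\left(\left(1 - 1\right) - 11,12 \right)} \right)} - 437457 = \left(-2 + \frac{1^{2}}{2} + 218 \cdot 1\right) - 437457 = \left(-2 + \frac{1}{2} \cdot 1 + 218\right) - 437457 = \left(-2 + \frac{1}{2} + 218\right) - 437457 = \frac{433}{2} - 437457 = - \frac{874481}{2}$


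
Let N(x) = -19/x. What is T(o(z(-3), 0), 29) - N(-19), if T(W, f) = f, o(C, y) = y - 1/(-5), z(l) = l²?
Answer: 28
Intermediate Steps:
o(C, y) = ⅕ + y (o(C, y) = y - 1*(-⅕) = y + ⅕ = ⅕ + y)
T(o(z(-3), 0), 29) - N(-19) = 29 - (-19)/(-19) = 29 - (-19)*(-1)/19 = 29 - 1*1 = 29 - 1 = 28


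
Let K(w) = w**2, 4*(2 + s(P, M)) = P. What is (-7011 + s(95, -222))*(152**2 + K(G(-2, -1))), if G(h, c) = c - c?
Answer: -161479632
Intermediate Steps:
s(P, M) = -2 + P/4
G(h, c) = 0
(-7011 + s(95, -222))*(152**2 + K(G(-2, -1))) = (-7011 + (-2 + (1/4)*95))*(152**2 + 0**2) = (-7011 + (-2 + 95/4))*(23104 + 0) = (-7011 + 87/4)*23104 = -27957/4*23104 = -161479632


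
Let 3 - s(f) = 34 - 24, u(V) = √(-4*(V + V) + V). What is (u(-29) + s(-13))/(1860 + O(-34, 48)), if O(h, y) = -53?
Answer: -7/1807 + √203/1807 ≈ 0.0040110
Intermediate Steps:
u(V) = √7*√(-V) (u(V) = √(-8*V + V) = √(-7*V) = √7*√(-V))
s(f) = -7 (s(f) = 3 - (34 - 24) = 3 - 1*10 = 3 - 10 = -7)
(u(-29) + s(-13))/(1860 + O(-34, 48)) = (√7*√(-1*(-29)) - 7)/(1860 - 53) = (√7*√29 - 7)/1807 = (√203 - 7)*(1/1807) = (-7 + √203)*(1/1807) = -7/1807 + √203/1807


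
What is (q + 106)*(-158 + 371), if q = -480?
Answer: -79662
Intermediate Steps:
(q + 106)*(-158 + 371) = (-480 + 106)*(-158 + 371) = -374*213 = -79662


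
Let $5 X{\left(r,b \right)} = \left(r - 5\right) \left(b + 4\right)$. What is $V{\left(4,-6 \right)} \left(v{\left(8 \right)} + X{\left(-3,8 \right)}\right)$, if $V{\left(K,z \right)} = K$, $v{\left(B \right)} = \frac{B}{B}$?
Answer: $- \frac{364}{5} \approx -72.8$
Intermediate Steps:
$v{\left(B \right)} = 1$
$X{\left(r,b \right)} = \frac{\left(-5 + r\right) \left(4 + b\right)}{5}$ ($X{\left(r,b \right)} = \frac{\left(r - 5\right) \left(b + 4\right)}{5} = \frac{\left(-5 + r\right) \left(4 + b\right)}{5}$)
$V{\left(4,-6 \right)} \left(v{\left(8 \right)} + X{\left(-3,8 \right)}\right) = 4 \left(1 + \left(-4 - 8 + \frac{4}{5} \left(-3\right) + \frac{1}{5} \cdot 8 \left(-3\right)\right)\right) = 4 \left(1 - \frac{96}{5}\right) = 4 \left(- \frac{91}{5}\right) = - \frac{364}{5}$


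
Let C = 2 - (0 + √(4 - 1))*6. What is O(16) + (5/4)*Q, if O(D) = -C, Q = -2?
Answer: -9/2 + 6*√3 ≈ 5.8923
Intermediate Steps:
C = 2 - 6*√3 (C = 2 - (0 + √3)*6 = 2 - √3*6 = 2 - 6*√3 ≈ -8.3923)
O(D) = -2 + 6*√3 (O(D) = -(2 - 6*√3) = -2 + 6*√3)
O(16) + (5/4)*Q = (-2 + 6*√3) + (5/4)*(-2) = (-2 + 6*√3) - 5/2 = -9/2 + 6*√3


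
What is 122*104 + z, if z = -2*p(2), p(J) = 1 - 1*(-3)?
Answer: 12680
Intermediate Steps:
p(J) = 4 (p(J) = 1 + 3 = 4)
z = -8 (z = -2*4 = -8)
122*104 + z = 122*104 - 8 = 12688 - 8 = 12680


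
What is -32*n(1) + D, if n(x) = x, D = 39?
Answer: 7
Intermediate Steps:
-32*n(1) + D = -32*1 + 39 = -32 + 39 = 7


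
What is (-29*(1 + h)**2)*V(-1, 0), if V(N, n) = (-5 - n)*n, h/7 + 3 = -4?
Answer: 0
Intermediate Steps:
h = -49 (h = -21 + 7*(-4) = -21 - 28 = -49)
V(N, n) = n*(-5 - n)
(-29*(1 + h)**2)*V(-1, 0) = (-29*(1 - 49)**2)*(-1*0*(5 + 0)) = (-29*(-48)**2)*(-1*0*5) = -29*2304*0 = -66816*0 = 0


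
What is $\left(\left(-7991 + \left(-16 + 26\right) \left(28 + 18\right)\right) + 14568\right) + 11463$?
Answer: $18500$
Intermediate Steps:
$\left(\left(-7991 + \left(-16 + 26\right) \left(28 + 18\right)\right) + 14568\right) + 11463 = \left(\left(-7991 + 10 \cdot 46\right) + 14568\right) + 11463 = \left(\left(-7991 + 460\right) + 14568\right) + 11463 = \left(-7531 + 14568\right) + 11463 = 7037 + 11463 = 18500$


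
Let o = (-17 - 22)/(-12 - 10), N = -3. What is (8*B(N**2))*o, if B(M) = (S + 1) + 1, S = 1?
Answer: 468/11 ≈ 42.545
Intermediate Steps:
o = 39/22 (o = -39/(-22) = -39*(-1/22) = 39/22 ≈ 1.7727)
B(M) = 3 (B(M) = (1 + 1) + 1 = 2 + 1 = 3)
(8*B(N**2))*o = (8*3)*(39/22) = 24*(39/22) = 468/11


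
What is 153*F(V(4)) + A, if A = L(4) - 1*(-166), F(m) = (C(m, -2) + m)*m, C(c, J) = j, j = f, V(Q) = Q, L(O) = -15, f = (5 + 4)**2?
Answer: 52171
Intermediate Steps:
f = 81 (f = 9**2 = 81)
j = 81
C(c, J) = 81
F(m) = m*(81 + m) (F(m) = (81 + m)*m = m*(81 + m))
A = 151 (A = -15 - 1*(-166) = -15 + 166 = 151)
153*F(V(4)) + A = 153*(4*(81 + 4)) + 151 = 153*(4*85) + 151 = 153*340 + 151 = 52020 + 151 = 52171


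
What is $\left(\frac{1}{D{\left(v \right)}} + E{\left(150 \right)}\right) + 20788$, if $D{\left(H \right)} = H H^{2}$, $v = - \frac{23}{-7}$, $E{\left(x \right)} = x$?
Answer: $\frac{254752989}{12167} \approx 20938.0$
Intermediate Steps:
$v = \frac{23}{7}$ ($v = \left(-23\right) \left(- \frac{1}{7}\right) = \frac{23}{7} \approx 3.2857$)
$D{\left(H \right)} = H^{3}$
$\left(\frac{1}{D{\left(v \right)}} + E{\left(150 \right)}\right) + 20788 = \left(\frac{1}{\left(\frac{23}{7}\right)^{3}} + 150\right) + 20788 = \left(\frac{1}{\frac{12167}{343}} + 150\right) + 20788 = \left(\frac{343}{12167} + 150\right) + 20788 = \frac{1825393}{12167} + 20788 = \frac{254752989}{12167}$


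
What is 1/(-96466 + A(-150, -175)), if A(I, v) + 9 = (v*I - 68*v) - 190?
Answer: -1/58515 ≈ -1.7090e-5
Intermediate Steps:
A(I, v) = -199 - 68*v + I*v (A(I, v) = -9 + ((v*I - 68*v) - 190) = -9 + ((I*v - 68*v) - 190) = -9 + ((-68*v + I*v) - 190) = -9 + (-190 - 68*v + I*v) = -199 - 68*v + I*v)
1/(-96466 + A(-150, -175)) = 1/(-96466 + (-199 - 68*(-175) - 150*(-175))) = 1/(-96466 + (-199 + 11900 + 26250)) = 1/(-96466 + 37951) = 1/(-58515) = -1/58515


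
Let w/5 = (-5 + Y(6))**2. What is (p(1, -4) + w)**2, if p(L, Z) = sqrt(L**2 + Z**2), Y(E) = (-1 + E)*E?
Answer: (3125 + sqrt(17))**2 ≈ 9.7914e+6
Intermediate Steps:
Y(E) = E*(-1 + E)
w = 3125 (w = 5*(-5 + 6*(-1 + 6))**2 = 5*(-5 + 6*5)**2 = 5*(-5 + 30)**2 = 5*25**2 = 5*625 = 3125)
(p(1, -4) + w)**2 = (sqrt(1**2 + (-4)**2) + 3125)**2 = (sqrt(1 + 16) + 3125)**2 = (sqrt(17) + 3125)**2 = (3125 + sqrt(17))**2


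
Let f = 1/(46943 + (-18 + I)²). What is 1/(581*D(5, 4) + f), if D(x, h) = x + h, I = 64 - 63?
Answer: 47232/246976129 ≈ 0.00019124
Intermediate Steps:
I = 1
D(x, h) = h + x
f = 1/47232 (f = 1/(46943 + (-18 + 1)²) = 1/(46943 + (-17)²) = 1/(46943 + 289) = 1/47232 ≈ 2.1172e-5)
1/(581*D(5, 4) + f) = 1/(581*(4 + 5) + 1/47232) = 1/(581*9 + 1/47232) = 1/(5229 + 1/47232) = 1/(246976129/47232) = 47232/246976129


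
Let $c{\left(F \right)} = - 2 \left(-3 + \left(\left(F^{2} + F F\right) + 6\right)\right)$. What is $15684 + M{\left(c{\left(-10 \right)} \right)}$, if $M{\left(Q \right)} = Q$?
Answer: $15278$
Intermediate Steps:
$c{\left(F \right)} = -6 - 4 F^{2}$ ($c{\left(F \right)} = - 2 \left(-3 + \left(\left(F^{2} + F^{2}\right) + 6\right)\right) = - 2 \left(-3 + \left(2 F^{2} + 6\right)\right) = - 2 \left(-3 + \left(6 + 2 F^{2}\right)\right) = - 2 \left(3 + 2 F^{2}\right) = -6 - 4 F^{2}$)
$15684 + M{\left(c{\left(-10 \right)} \right)} = 15684 - \left(6 + 4 \left(-10\right)^{2}\right) = 15684 - 406 = 15278$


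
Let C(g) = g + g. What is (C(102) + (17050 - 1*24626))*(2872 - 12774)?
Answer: 72997544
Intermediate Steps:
C(g) = 2*g
(C(102) + (17050 - 1*24626))*(2872 - 12774) = (2*102 + (17050 - 1*24626))*(2872 - 12774) = (204 + (17050 - 24626))*(-9902) = (204 - 7576)*(-9902) = -7372*(-9902) = 72997544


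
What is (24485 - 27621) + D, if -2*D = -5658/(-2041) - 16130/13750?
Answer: -17606071617/5612750 ≈ -3136.8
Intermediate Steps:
D = -4487617/5612750 (D = -(-5658/(-2041) - 16130/13750)/2 = -(-5658*(-1/2041) - 16130*1/13750)/2 = -(5658/2041 - 1613/1375)/2 = -1/2*4487617/2806375 = -4487617/5612750 ≈ -0.79954)
(24485 - 27621) + D = (24485 - 27621) - 4487617/5612750 = -3136 - 4487617/5612750 = -17606071617/5612750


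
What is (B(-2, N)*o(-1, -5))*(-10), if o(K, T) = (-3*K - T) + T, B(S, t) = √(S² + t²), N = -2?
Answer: -60*√2 ≈ -84.853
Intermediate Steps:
o(K, T) = -3*K (o(K, T) = (-T - 3*K) + T = -3*K)
(B(-2, N)*o(-1, -5))*(-10) = (√((-2)² + (-2)²)*(-3*(-1)))*(-10) = (√(4 + 4)*3)*(-10) = (√8*3)*(-10) = ((2*√2)*3)*(-10) = (6*√2)*(-10) = -60*√2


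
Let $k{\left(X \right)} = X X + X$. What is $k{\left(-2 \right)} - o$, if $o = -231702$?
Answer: $231704$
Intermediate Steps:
$k{\left(X \right)} = X + X^{2}$ ($k{\left(X \right)} = X^{2} + X = X + X^{2}$)
$k{\left(-2 \right)} - o = - 2 \left(1 - 2\right) - -231702 = \left(-2\right) \left(-1\right) + 231702 = 2 + 231702 = 231704$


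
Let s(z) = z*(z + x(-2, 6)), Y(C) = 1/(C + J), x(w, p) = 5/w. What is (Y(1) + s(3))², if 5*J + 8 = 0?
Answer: 1/36 ≈ 0.027778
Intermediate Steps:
J = -8/5 (J = -8/5 + (⅕)*0 = -8/5 + 0 = -8/5 ≈ -1.6000)
Y(C) = 1/(-8/5 + C) (Y(C) = 1/(C - 8/5) = 1/(-8/5 + C))
s(z) = z*(-5/2 + z) (s(z) = z*(z + 5/(-2)) = z*(z + 5*(-½)) = z*(z - 5/2) = z*(-5/2 + z))
(Y(1) + s(3))² = (5/(-8 + 5*1) + (½)*3*(-5 + 2*3))² = (5/(-8 + 5) + (½)*3*(-5 + 6))² = (5/(-3) + (½)*3*1)² = (5*(-⅓) + 3/2)² = (-5/3 + 3/2)² = (-⅙)² = 1/36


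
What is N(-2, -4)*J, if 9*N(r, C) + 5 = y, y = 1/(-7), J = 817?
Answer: -3268/7 ≈ -466.86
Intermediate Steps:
y = -⅐ (y = 1*(-⅐) = -⅐ ≈ -0.14286)
N(r, C) = -4/7 (N(r, C) = -5/9 + (⅑)*(-⅐) = -5/9 - 1/63 = -4/7)
N(-2, -4)*J = -4/7*817 = -3268/7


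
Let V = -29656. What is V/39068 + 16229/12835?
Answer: 63349953/125359445 ≈ 0.50535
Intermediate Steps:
V/39068 + 16229/12835 = -29656/39068 + 16229/12835 = -29656*1/39068 + 16229*(1/12835) = -7414/9767 + 16229/12835 = 63349953/125359445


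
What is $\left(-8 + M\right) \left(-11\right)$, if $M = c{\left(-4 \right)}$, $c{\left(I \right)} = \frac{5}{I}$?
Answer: $\frac{407}{4} \approx 101.75$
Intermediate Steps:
$M = - \frac{5}{4}$ ($M = \frac{5}{-4} = 5 \left(- \frac{1}{4}\right) = - \frac{5}{4} \approx -1.25$)
$\left(-8 + M\right) \left(-11\right) = \left(-8 - \frac{5}{4}\right) \left(-11\right) = \left(- \frac{37}{4}\right) \left(-11\right) = \frac{407}{4}$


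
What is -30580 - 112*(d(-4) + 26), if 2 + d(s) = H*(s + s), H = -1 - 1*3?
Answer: -36852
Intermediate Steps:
H = -4 (H = -1 - 3 = -4)
d(s) = -2 - 8*s (d(s) = -2 - 4*(s + s) = -2 - 8*s)
-30580 - 112*(d(-4) + 26) = -30580 - 112*((-2 - 8*(-4)) + 26) = -30580 - 112*((-2 + 32) + 26) = -30580 - 112*(30 + 26) = -30580 - 112*56 = -30580 - 1*6272 = -30580 - 6272 = -36852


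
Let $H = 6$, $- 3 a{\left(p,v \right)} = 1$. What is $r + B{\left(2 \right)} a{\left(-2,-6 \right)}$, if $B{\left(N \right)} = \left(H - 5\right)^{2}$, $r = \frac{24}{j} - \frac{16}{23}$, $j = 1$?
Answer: $\frac{1585}{69} \approx 22.971$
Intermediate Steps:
$a{\left(p,v \right)} = - \frac{1}{3}$ ($a{\left(p,v \right)} = \left(- \frac{1}{3}\right) 1 = - \frac{1}{3}$)
$r = \frac{536}{23}$ ($r = \frac{24}{1} - \frac{16}{23} = 24 \cdot 1 - \frac{16}{23} = 24 - \frac{16}{23} = \frac{536}{23} \approx 23.304$)
$B{\left(N \right)} = 1$ ($B{\left(N \right)} = \left(6 - 5\right)^{2} = 1^{2} = 1$)
$r + B{\left(2 \right)} a{\left(-2,-6 \right)} = \frac{536}{23} + 1 \left(- \frac{1}{3}\right) = \frac{536}{23} - \frac{1}{3} = \frac{1585}{69}$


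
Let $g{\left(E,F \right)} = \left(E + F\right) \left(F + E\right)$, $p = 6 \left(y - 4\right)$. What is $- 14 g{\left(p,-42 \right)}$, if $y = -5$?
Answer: $-129024$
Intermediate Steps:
$p = -54$ ($p = 6 \left(-5 - 4\right) = 6 \left(-9\right) = -54$)
$g{\left(E,F \right)} = \left(E + F\right)^{2}$ ($g{\left(E,F \right)} = \left(E + F\right) \left(E + F\right) = \left(E + F\right)^{2}$)
$- 14 g{\left(p,-42 \right)} = - 14 \left(-54 - 42\right)^{2} = - 14 \left(-96\right)^{2} = \left(-14\right) 9216 = -129024$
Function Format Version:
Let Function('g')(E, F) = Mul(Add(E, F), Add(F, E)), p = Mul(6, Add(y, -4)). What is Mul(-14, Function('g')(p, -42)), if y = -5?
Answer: -129024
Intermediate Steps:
p = -54 (p = Mul(6, Add(-5, -4)) = Mul(6, -9) = -54)
Function('g')(E, F) = Pow(Add(E, F), 2) (Function('g')(E, F) = Mul(Add(E, F), Add(E, F)) = Pow(Add(E, F), 2))
Mul(-14, Function('g')(p, -42)) = Mul(-14, Pow(Add(-54, -42), 2)) = Mul(-14, Pow(-96, 2)) = Mul(-14, 9216) = -129024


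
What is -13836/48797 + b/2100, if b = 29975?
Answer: 8192197/585564 ≈ 13.990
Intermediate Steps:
-13836/48797 + b/2100 = -13836/48797 + 29975/2100 = -13836*1/48797 + 29975*(1/2100) = -13836/48797 + 1199/84 = 8192197/585564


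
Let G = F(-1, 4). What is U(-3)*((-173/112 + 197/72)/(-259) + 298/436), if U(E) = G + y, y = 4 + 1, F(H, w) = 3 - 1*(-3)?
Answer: 212508505/28456848 ≈ 7.4677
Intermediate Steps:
F(H, w) = 6 (F(H, w) = 3 + 3 = 6)
y = 5
G = 6
U(E) = 11 (U(E) = 6 + 5 = 11)
U(-3)*((-173/112 + 197/72)/(-259) + 298/436) = 11*((-173/112 + 197/72)/(-259) + 298/436) = 11*((-173*1/112 + 197*(1/72))*(-1/259) + 298*(1/436)) = 11*((-173/112 + 197/72)*(-1/259) + 149/218) = 11*((1201/1008)*(-1/259) + 149/218) = 11*(-1201/261072 + 149/218) = 11*(19318955/28456848) = 212508505/28456848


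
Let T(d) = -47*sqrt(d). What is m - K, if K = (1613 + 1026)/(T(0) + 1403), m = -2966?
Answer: -4163937/1403 ≈ -2967.9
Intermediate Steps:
K = 2639/1403 (K = (1613 + 1026)/(-47*sqrt(0) + 1403) = 2639/(-47*0 + 1403) = 2639/(0 + 1403) = 2639/1403 ≈ 1.8810)
m - K = -2966 - 1*2639/1403 = -2966 - 2639/1403 = -4163937/1403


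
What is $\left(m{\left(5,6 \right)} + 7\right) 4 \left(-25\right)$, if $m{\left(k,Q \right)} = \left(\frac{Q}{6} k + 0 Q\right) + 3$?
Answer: $-1500$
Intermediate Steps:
$m{\left(k,Q \right)} = 3 + \frac{Q k}{6}$ ($m{\left(k,Q \right)} = \left(Q \frac{1}{6} k + 0\right) + 3 = \left(\frac{Q}{6} k + 0\right) + 3 = \left(\frac{Q k}{6} + 0\right) + 3 = \frac{Q k}{6} + 3 = 3 + \frac{Q k}{6}$)
$\left(m{\left(5,6 \right)} + 7\right) 4 \left(-25\right) = \left(\left(3 + \frac{1}{6} \cdot 6 \cdot 5\right) + 7\right) 4 \left(-25\right) = \left(\left(3 + 5\right) + 7\right) 4 \left(-25\right) = \left(8 + 7\right) 4 \left(-25\right) = 15 \cdot 4 \left(-25\right) = 60 \left(-25\right) = -1500$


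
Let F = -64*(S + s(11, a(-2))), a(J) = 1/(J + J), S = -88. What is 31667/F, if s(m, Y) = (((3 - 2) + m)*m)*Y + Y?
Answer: 31667/7760 ≈ 4.0808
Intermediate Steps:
a(J) = 1/(2*J)
s(m, Y) = Y + Y*m*(1 + m) (s(m, Y) = ((1 + m)*m)*Y + Y = (m*(1 + m))*Y + Y = Y*m*(1 + m) + Y = Y + Y*m*(1 + m))
F = 7760 (F = -64*(-88 + ((1/2)/(-2))*(1 + 11 + 11**2)) = -64*(-88 + ((1/2)*(-1/2))*(1 + 11 + 121)) = -64*(-88 - 1/4*133) = -64*(-88 - 133/4) = -64*(-485/4) = 7760)
31667/F = 31667/7760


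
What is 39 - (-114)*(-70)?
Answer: -7941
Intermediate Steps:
39 - (-114)*(-70) = 39 - 114*70 = 39 - 7980 = -7941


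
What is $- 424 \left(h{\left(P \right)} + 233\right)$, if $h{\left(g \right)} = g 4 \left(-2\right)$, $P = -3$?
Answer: $-108968$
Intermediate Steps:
$h{\left(g \right)} = - 8 g$ ($h{\left(g \right)} = 4 g \left(-2\right) = - 8 g$)
$- 424 \left(h{\left(P \right)} + 233\right) = - 424 \left(\left(-8\right) \left(-3\right) + 233\right) = - 424 \left(24 + 233\right) = \left(-424\right) 257 = -108968$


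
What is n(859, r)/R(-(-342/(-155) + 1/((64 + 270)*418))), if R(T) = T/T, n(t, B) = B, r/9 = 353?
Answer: 3177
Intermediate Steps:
r = 3177 (r = 9*353 = 3177)
R(T) = 1
n(859, r)/R(-(-342/(-155) + 1/((64 + 270)*418))) = 3177/1 = 3177*1 = 3177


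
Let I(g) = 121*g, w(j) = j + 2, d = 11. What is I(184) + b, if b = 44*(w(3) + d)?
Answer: 22968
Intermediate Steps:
w(j) = 2 + j
b = 704 (b = 44*((2 + 3) + 11) = 44*(5 + 11) = 44*16 = 704)
I(184) + b = 121*184 + 704 = 22264 + 704 = 22968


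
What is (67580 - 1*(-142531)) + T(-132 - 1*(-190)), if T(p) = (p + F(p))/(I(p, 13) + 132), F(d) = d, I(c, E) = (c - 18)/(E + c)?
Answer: 494393242/2353 ≈ 2.1011e+5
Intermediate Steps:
I(c, E) = (-18 + c)/(E + c)
T(p) = 2*p/(132 + (-18 + p)/(13 + p)) (T(p) = (p + p)/((-18 + p)/(13 + p) + 132) = (2*p)/(132 + (-18 + p)/(13 + p)) = 2*p/(132 + (-18 + p)/(13 + p)))
(67580 - 1*(-142531)) + T(-132 - 1*(-190)) = (67580 - 1*(-142531)) + 2*(-132 - 1*(-190))*(13 + (-132 - 1*(-190)))/(1698 + 133*(-132 - 1*(-190))) = (67580 + 142531) + 2*(-132 + 190)*(13 + (-132 + 190))/(1698 + 133*(-132 + 190)) = 210111 + 2*58*(13 + 58)/(1698 + 133*58) = 210111 + 2*58*71/(1698 + 7714) = 210111 + 2*58*71/9412 = 210111 + 2*58*(1/9412)*71 = 210111 + 2059/2353 = 494393242/2353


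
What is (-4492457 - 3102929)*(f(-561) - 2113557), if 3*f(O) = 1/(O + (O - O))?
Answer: 27017672347982752/1683 ≈ 1.6053e+13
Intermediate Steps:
f(O) = 1/(3*O) (f(O) = 1/(3*(O + (O - O))) = 1/(3*(O + 0)) = 1/(3*O))
(-4492457 - 3102929)*(f(-561) - 2113557) = (-4492457 - 3102929)*((⅓)/(-561) - 2113557) = -7595386*((⅓)*(-1/561) - 2113557) = -7595386*(-1/1683 - 2113557) = -7595386*(-3557116432/1683) = 27017672347982752/1683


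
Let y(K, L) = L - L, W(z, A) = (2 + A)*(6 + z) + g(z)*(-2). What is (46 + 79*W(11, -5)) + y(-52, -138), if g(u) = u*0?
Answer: -3983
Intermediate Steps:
g(u) = 0
W(z, A) = (2 + A)*(6 + z) (W(z, A) = (2 + A)*(6 + z) + 0*(-2) = (2 + A)*(6 + z) + 0 = (2 + A)*(6 + z))
y(K, L) = 0
(46 + 79*W(11, -5)) + y(-52, -138) = (46 + 79*(12 + 2*11 + 6*(-5) - 5*11)) + 0 = (46 + 79*(12 + 22 - 30 - 55)) + 0 = (46 + 79*(-51)) + 0 = (46 - 4029) + 0 = -3983 + 0 = -3983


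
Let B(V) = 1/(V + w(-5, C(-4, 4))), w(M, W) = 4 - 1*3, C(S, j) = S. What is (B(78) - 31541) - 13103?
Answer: -3526875/79 ≈ -44644.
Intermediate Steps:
w(M, W) = 1 (w(M, W) = 4 - 3 = 1)
B(V) = 1/(1 + V) (B(V) = 1/(V + 1) = 1/(1 + V))
(B(78) - 31541) - 13103 = (1/(1 + 78) - 31541) - 13103 = (1/79 - 31541) - 13103 = -2491738/79 - 13103 = -3526875/79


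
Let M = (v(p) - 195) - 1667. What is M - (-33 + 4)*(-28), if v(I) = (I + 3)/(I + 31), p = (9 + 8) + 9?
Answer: -152389/57 ≈ -2673.5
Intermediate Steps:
p = 26 (p = 17 + 9 = 26)
v(I) = (3 + I)/(31 + I)
M = -106105/57 (M = ((3 + 26)/(31 + 26) - 195) - 1667 = (29/57 - 195) - 1667 = -11086/57 - 1667 = -106105/57 ≈ -1861.5)
M - (-33 + 4)*(-28) = -106105/57 - (-33 + 4)*(-28) = -106105/57 - (-29)*(-28) = -106105/57 - 1*812 = -106105/57 - 812 = -152389/57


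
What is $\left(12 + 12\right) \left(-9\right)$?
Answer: $-216$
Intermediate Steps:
$\left(12 + 12\right) \left(-9\right) = 24 \left(-9\right) = -216$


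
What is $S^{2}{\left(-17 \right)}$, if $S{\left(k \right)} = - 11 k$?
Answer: $34969$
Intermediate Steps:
$S^{2}{\left(-17 \right)} = \left(\left(-11\right) \left(-17\right)\right)^{2} = 187^{2} = 34969$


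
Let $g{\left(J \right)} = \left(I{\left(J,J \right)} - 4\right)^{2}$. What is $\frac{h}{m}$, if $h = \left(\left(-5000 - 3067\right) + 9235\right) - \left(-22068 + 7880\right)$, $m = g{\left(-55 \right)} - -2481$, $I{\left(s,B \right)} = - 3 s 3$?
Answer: $\frac{698}{11071} \approx 0.063048$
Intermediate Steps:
$I{\left(s,B \right)} = - 9 s$
$g{\left(J \right)} = \left(-4 - 9 J\right)^{2}$ ($g{\left(J \right)} = \left(- 9 J - 4\right)^{2} = \left(-4 - 9 J\right)^{2}$)
$m = 243562$ ($m = \left(4 + 9 \left(-55\right)\right)^{2} - -2481 = \left(4 - 495\right)^{2} + 2481 = \left(-491\right)^{2} + 2481 = 241081 + 2481 = 243562$)
$h = 15356$ ($h = \left(-8067 + 9235\right) - -14188 = 1168 + 14188 = 15356$)
$\frac{h}{m} = \frac{15356}{243562} = 15356 \cdot \frac{1}{243562} = \frac{698}{11071}$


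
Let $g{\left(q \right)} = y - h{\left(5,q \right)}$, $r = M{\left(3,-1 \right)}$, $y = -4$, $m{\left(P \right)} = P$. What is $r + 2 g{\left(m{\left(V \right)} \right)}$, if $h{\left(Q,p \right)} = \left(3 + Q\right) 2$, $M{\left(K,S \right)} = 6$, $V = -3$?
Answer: $-34$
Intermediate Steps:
$r = 6$
$h{\left(Q,p \right)} = 6 + 2 Q$
$g{\left(q \right)} = -20$ ($g{\left(q \right)} = -4 - \left(6 + 2 \cdot 5\right) = -4 - \left(6 + 10\right) = -4 - 16 = -20$)
$r + 2 g{\left(m{\left(V \right)} \right)} = 6 + 2 \left(-20\right) = 6 - 40 = -34$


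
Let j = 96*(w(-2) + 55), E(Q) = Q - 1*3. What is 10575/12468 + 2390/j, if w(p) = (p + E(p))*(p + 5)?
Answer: 2679805/1695648 ≈ 1.5804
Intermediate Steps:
E(Q) = -3 + Q (E(Q) = Q - 3 = -3 + Q)
w(p) = (-3 + 2*p)*(5 + p) (w(p) = (p + (-3 + p))*(p + 5) = (-3 + 2*p)*(5 + p))
j = 3264 (j = 96*((-15 + 2*(-2)² + 7*(-2)) + 55) = 96*((-15 + 2*4 - 14) + 55) = 96*((-15 + 8 - 14) + 55) = 96*(-21 + 55) = 96*34 = 3264)
10575/12468 + 2390/j = 10575/12468 + 2390/3264 = 10575*(1/12468) + 2390*(1/3264) = 3525/4156 + 1195/1632 = 2679805/1695648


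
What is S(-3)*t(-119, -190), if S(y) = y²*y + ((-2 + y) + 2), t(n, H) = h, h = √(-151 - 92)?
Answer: -270*I*√3 ≈ -467.65*I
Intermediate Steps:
h = 9*I*√3 (h = √(-243) = 9*I*√3 ≈ 15.588*I)
t(n, H) = 9*I*√3
S(y) = y + y³ (S(y) = y³ + y = y + y³)
S(-3)*t(-119, -190) = (-3 + (-3)³)*(9*I*√3) = (-3 - 27)*(9*I*√3) = -270*I*√3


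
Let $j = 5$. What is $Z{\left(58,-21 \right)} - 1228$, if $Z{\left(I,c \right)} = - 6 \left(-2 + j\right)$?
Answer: $-1246$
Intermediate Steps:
$Z{\left(I,c \right)} = -18$ ($Z{\left(I,c \right)} = - 6 \left(-2 + 5\right) = \left(-6\right) 3 = -18$)
$Z{\left(58,-21 \right)} - 1228 = -18 - 1228 = -1246$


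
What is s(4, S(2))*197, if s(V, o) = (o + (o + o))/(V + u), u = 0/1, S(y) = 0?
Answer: 0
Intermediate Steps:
u = 0 (u = 0*1 = 0)
s(V, o) = 3*o/V (s(V, o) = (o + (o + o))/(V + 0) = (o + 2*o)/V = (3*o)/V = 3*o/V)
s(4, S(2))*197 = (3*0/4)*197 = (3*0*(¼))*197 = 0*197 = 0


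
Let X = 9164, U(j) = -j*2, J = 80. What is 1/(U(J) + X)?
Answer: 1/9004 ≈ 0.00011106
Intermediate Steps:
U(j) = -2*j
1/(U(J) + X) = 1/(-2*80 + 9164) = 1/(-160 + 9164) = 1/9004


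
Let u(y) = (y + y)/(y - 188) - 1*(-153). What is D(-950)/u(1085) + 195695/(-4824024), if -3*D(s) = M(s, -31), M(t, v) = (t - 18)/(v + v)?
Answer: -1543856562179/20848182305784 ≈ -0.074052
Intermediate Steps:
M(t, v) = (-18 + t)/(2*v) (M(t, v) = (-18 + t)/((2*v)) = (-18 + t)*(1/(2*v)) = (-18 + t)/(2*v))
D(s) = -3/31 + s/186 (D(s) = -(-18 + s)/(6*(-31)) = -(-1)*(-18 + s)/(6*31) = -(9/31 - s/62)/3 = -3/31 + s/186)
u(y) = 153 + 2*y/(-188 + y) (u(y) = (2*y)/(-188 + y) + 153 = 2*y/(-188 + y) + 153 = 153 + 2*y/(-188 + y))
D(-950)/u(1085) + 195695/(-4824024) = (-3/31 + (1/186)*(-950))/(((-28764 + 155*1085)/(-188 + 1085))) + 195695/(-4824024) = (-3/31 - 475/93)/(((-28764 + 168175)/897)) + 195695*(-1/4824024) = -484/(93*((1/897)*139411)) - 195695/4824024 = -484/(93*139411/897) - 195695/4824024 = -484/93*897/139411 - 195695/4824024 = -144716/4321741 - 195695/4824024 = -1543856562179/20848182305784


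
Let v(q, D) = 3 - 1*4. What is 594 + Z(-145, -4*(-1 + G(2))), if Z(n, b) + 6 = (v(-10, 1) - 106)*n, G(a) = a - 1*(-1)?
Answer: 16103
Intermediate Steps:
G(a) = 1 + a (G(a) = a + 1 = 1 + a)
v(q, D) = -1 (v(q, D) = 3 - 4 = -1)
Z(n, b) = -6 - 107*n (Z(n, b) = -6 + (-1 - 106)*n = -6 - 107*n)
594 + Z(-145, -4*(-1 + G(2))) = 594 + (-6 - 107*(-145)) = 594 + (-6 + 15515) = 594 + 15509 = 16103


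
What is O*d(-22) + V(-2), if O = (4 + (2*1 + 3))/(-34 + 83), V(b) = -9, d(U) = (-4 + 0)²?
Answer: -297/49 ≈ -6.0612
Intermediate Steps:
d(U) = 16 (d(U) = (-4)² = 16)
O = 9/49 (O = (4 + (2 + 3))/49 = (4 + 5)*(1/49) = 9*(1/49) = 9/49 ≈ 0.18367)
O*d(-22) + V(-2) = (9/49)*16 - 9 = 144/49 - 9 = -297/49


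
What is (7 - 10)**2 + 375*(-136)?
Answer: -50991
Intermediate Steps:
(7 - 10)**2 + 375*(-136) = (-3)**2 - 51000 = 9 - 51000 = -50991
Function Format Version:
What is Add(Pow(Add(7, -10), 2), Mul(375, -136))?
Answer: -50991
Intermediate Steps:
Add(Pow(Add(7, -10), 2), Mul(375, -136)) = Add(Pow(-3, 2), -51000) = Add(9, -51000) = -50991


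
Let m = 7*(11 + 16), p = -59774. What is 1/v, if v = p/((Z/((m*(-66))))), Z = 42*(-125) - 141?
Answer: -599/82846764 ≈ -7.2302e-6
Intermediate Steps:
m = 189 (m = 7*27 = 189)
Z = -5391 (Z = -5250 - 141 = -5391)
v = -82846764/599 (v = -59774/((-5391/(189*(-66)))) = -59774/((-5391/(-12474))) = -59774/((-5391*(-1/12474))) = -59774/599/1386 = -59774*1386/599 = -82846764/599 ≈ -1.3831e+5)
1/v = 1/(-82846764/599) = -599/82846764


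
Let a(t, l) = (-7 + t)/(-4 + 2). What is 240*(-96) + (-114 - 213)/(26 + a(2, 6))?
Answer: -437978/19 ≈ -23051.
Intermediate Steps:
a(t, l) = 7/2 - t/2 (a(t, l) = (-7 + t)/(-2) = (-7 + t)*(-½) = 7/2 - t/2)
240*(-96) + (-114 - 213)/(26 + a(2, 6)) = 240*(-96) + (-114 - 213)/(26 + (7/2 - ½*2)) = -23040 - 327/(26 + (7/2 - 1)) = -23040 - 327/(26 + 5/2) = -23040 - 327/57/2 = -23040 - 327*2/57 = -23040 - 218/19 = -437978/19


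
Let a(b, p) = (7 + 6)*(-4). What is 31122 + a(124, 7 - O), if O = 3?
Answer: 31070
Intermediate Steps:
a(b, p) = -52 (a(b, p) = 13*(-4) = -52)
31122 + a(124, 7 - O) = 31122 - 52 = 31070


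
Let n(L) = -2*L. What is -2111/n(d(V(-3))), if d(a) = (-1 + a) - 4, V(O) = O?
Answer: -2111/16 ≈ -131.94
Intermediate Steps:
d(a) = -5 + a
-2111/n(d(V(-3))) = -2111*(-1/(2*(-5 - 3))) = -2111/((-2*(-8))) = -2111/16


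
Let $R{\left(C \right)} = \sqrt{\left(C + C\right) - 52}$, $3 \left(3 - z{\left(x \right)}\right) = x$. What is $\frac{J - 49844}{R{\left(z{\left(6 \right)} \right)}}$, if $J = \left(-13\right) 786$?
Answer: $\frac{30031 i \sqrt{2}}{5} \approx 8494.0 i$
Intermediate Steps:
$z{\left(x \right)} = 3 - \frac{x}{3}$
$R{\left(C \right)} = \sqrt{-52 + 2 C}$ ($R{\left(C \right)} = \sqrt{2 C - 52} = \sqrt{-52 + 2 C}$)
$J = -10218$
$\frac{J - 49844}{R{\left(z{\left(6 \right)} \right)}} = \frac{-10218 - 49844}{\sqrt{-52 + 2 \left(3 - 2\right)}} = - \frac{60062}{\sqrt{-52 + 2 \left(3 - 2\right)}} = - \frac{60062}{\sqrt{-52 + 2 \cdot 1}} = - \frac{60062}{\sqrt{-52 + 2}} = - \frac{60062}{\sqrt{-50}} = - \frac{60062}{5 i \sqrt{2}} = - 60062 \left(- \frac{i \sqrt{2}}{10}\right) = \frac{30031 i \sqrt{2}}{5}$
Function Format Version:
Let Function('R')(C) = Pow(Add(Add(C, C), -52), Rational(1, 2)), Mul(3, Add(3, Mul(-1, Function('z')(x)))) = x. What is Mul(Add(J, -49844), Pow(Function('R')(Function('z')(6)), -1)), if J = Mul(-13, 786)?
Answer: Mul(Rational(30031, 5), I, Pow(2, Rational(1, 2))) ≈ Mul(8494.0, I)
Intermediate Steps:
Function('z')(x) = Add(3, Mul(Rational(-1, 3), x))
Function('R')(C) = Pow(Add(-52, Mul(2, C)), Rational(1, 2)) (Function('R')(C) = Pow(Add(Mul(2, C), -52), Rational(1, 2)) = Pow(Add(-52, Mul(2, C)), Rational(1, 2)))
J = -10218
Mul(Add(J, -49844), Pow(Function('R')(Function('z')(6)), -1)) = Mul(Add(-10218, -49844), Pow(Pow(Add(-52, Mul(2, Add(3, Mul(Rational(-1, 3), 6)))), Rational(1, 2)), -1)) = Mul(-60062, Pow(Pow(Add(-52, Mul(2, Add(3, -2))), Rational(1, 2)), -1)) = Mul(-60062, Pow(Pow(Add(-52, Mul(2, 1)), Rational(1, 2)), -1)) = Mul(-60062, Pow(Pow(Add(-52, 2), Rational(1, 2)), -1)) = Mul(-60062, Pow(Pow(-50, Rational(1, 2)), -1)) = Mul(-60062, Pow(Mul(5, I, Pow(2, Rational(1, 2))), -1)) = Mul(-60062, Mul(Rational(-1, 10), I, Pow(2, Rational(1, 2)))) = Mul(Rational(30031, 5), I, Pow(2, Rational(1, 2)))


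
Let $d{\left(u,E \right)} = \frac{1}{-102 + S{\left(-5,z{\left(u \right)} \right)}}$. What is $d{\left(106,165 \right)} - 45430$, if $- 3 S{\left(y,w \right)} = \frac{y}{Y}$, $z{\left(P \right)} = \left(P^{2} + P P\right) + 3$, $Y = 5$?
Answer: $- \frac{13856153}{305} \approx -45430.0$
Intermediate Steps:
$z{\left(P \right)} = 3 + 2 P^{2}$ ($z{\left(P \right)} = \left(P^{2} + P^{2}\right) + 3 = 2 P^{2} + 3 = 3 + 2 P^{2}$)
$S{\left(y,w \right)} = - \frac{y}{15}$ ($S{\left(y,w \right)} = - \frac{y \frac{1}{5}}{3} = - \frac{\frac{1}{5} y}{3} = - \frac{y}{15}$)
$d{\left(u,E \right)} = - \frac{3}{305}$ ($d{\left(u,E \right)} = \frac{1}{-102 - - \frac{1}{3}} = \frac{1}{-102 + \frac{1}{3}} = \frac{1}{- \frac{305}{3}} = - \frac{3}{305}$)
$d{\left(106,165 \right)} - 45430 = - \frac{3}{305} - 45430 = - \frac{13856153}{305}$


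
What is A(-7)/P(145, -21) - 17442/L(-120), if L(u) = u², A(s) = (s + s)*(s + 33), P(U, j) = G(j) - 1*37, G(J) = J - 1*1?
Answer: 234029/47200 ≈ 4.9582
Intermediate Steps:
G(J) = -1 + J (G(J) = J - 1 = -1 + J)
P(U, j) = -38 + j (P(U, j) = (-1 + j) - 1*37 = (-1 + j) - 37 = -38 + j)
A(s) = 2*s*(33 + s) (A(s) = (2*s)*(33 + s) = 2*s*(33 + s))
A(-7)/P(145, -21) - 17442/L(-120) = (2*(-7)*(33 - 7))/(-38 - 21) - 17442/((-120)²) = (2*(-7)*26)/(-59) - 17442/14400 = -364*(-1/59) - 17442*1/14400 = 364/59 - 969/800 = 234029/47200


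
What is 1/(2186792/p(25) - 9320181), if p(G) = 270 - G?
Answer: -245/2281257553 ≈ -1.0740e-7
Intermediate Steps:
1/(2186792/p(25) - 9320181) = 1/(2186792/(270 - 1*25) - 9320181) = 1/(2186792/(270 - 25) - 9320181) = 1/(2186792/245 - 9320181) = 1/(-2281257553/245) = -245/2281257553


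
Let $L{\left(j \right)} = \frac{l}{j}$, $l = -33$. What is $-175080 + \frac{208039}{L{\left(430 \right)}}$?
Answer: $- \frac{95234410}{33} \approx -2.8859 \cdot 10^{6}$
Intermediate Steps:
$L{\left(j \right)} = - \frac{33}{j}$
$-175080 + \frac{208039}{L{\left(430 \right)}} = -175080 + \frac{208039}{\left(-33\right) \frac{1}{430}} = -175080 + \frac{208039}{- \frac{33}{430}} = -175080 + 208039 \left(- \frac{430}{33}\right) = -175080 - \frac{89456770}{33} = - \frac{95234410}{33}$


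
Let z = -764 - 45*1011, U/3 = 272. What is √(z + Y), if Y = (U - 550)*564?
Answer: √103765 ≈ 322.13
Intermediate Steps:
U = 816 (U = 3*272 = 816)
Y = 150024 (Y = (816 - 550)*564 = 266*564 = 150024)
z = -46259 (z = -764 - 45495 = -46259)
√(z + Y) = √(-46259 + 150024) = √103765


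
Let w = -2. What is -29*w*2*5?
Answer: 580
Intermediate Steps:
-29*w*2*5 = -29*(-2*2)*5 = -(-116)*5 = -29*(-20) = 580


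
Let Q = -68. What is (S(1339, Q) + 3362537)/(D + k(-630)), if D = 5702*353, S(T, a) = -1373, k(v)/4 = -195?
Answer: 1680582/1006013 ≈ 1.6705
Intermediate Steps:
k(v) = -780 (k(v) = 4*(-195) = -780)
D = 2012806
(S(1339, Q) + 3362537)/(D + k(-630)) = (-1373 + 3362537)/(2012806 - 780) = 3361164/2012026 = 3361164*(1/2012026) = 1680582/1006013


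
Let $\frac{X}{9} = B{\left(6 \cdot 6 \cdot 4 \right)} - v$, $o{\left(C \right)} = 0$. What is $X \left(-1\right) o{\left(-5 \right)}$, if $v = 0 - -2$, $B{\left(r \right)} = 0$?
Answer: $0$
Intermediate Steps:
$v = 2$ ($v = 0 + 2 = 2$)
$X = -18$ ($X = 9 \left(0 - 2\right) = 9 \left(-2\right) = -18$)
$X \left(-1\right) o{\left(-5 \right)} = \left(-18\right) \left(-1\right) 0 = 18 \cdot 0 = 0$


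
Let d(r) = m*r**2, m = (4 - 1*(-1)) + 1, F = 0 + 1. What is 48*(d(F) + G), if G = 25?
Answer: 1488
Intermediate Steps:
F = 1
m = 6 (m = (4 + 1) + 1 = 5 + 1 = 6)
d(r) = 6*r**2
48*(d(F) + G) = 48*(6*1**2 + 25) = 48*(6*1 + 25) = 48*(6 + 25) = 48*31 = 1488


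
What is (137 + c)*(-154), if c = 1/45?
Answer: -949564/45 ≈ -21101.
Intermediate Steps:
c = 1/45 ≈ 0.022222
(137 + c)*(-154) = (137 + 1/45)*(-154) = (6166/45)*(-154) = -949564/45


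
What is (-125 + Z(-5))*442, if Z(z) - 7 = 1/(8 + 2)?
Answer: -260559/5 ≈ -52112.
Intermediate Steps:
Z(z) = 71/10 (Z(z) = 7 + 1/(8 + 2) = 7 + 1/10 = 7 + ⅒ = 71/10)
(-125 + Z(-5))*442 = (-125 + 71/10)*442 = -1179/10*442 = -260559/5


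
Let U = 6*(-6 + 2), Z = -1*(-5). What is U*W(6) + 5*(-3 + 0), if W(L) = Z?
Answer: -135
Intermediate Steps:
Z = 5
W(L) = 5
U = -24 (U = 6*(-4) = -24)
U*W(6) + 5*(-3 + 0) = -24*5 + 5*(-3 + 0) = -120 + 5*(-3) = -120 - 15 = -135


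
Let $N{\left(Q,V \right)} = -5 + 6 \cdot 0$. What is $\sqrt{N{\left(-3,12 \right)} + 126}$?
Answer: $11$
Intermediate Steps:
$N{\left(Q,V \right)} = -5$ ($N{\left(Q,V \right)} = -5 + 0 = -5$)
$\sqrt{N{\left(-3,12 \right)} + 126} = \sqrt{-5 + 126} = \sqrt{121} = 11$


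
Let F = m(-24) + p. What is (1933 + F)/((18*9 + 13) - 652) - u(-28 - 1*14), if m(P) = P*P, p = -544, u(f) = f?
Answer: 6023/159 ≈ 37.880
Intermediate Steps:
m(P) = P**2
F = 32 (F = (-24)**2 - 544 = 576 - 544 = 32)
(1933 + F)/((18*9 + 13) - 652) - u(-28 - 1*14) = (1933 + 32)/((18*9 + 13) - 652) - (-28 - 1*14) = 1965/((162 + 13) - 652) - (-28 - 14) = 1965/(175 - 652) - 1*(-42) = 1965/(-477) + 42 = 1965*(-1/477) + 42 = -655/159 + 42 = 6023/159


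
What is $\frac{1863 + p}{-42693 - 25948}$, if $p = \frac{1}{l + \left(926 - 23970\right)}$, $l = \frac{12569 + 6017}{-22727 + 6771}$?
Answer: $- \frac{342520599497}{12619944722325} \approx -0.027141$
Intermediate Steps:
$l = - \frac{9293}{7978}$ ($l = \frac{18586}{-15956} = 18586 \left(- \frac{1}{15956}\right) = - \frac{9293}{7978} \approx -1.1648$)
$p = - \frac{7978}{183854325}$ ($p = \frac{1}{- \frac{9293}{7978} + \left(926 - 23970\right)} = \frac{1}{- \frac{9293}{7978} - 23044} = \frac{1}{- \frac{183854325}{7978}} = - \frac{7978}{183854325} \approx -4.3393 \cdot 10^{-5}$)
$\frac{1863 + p}{-42693 - 25948} = \frac{1863 - \frac{7978}{183854325}}{-42693 - 25948} = \frac{342520599497}{183854325 \left(-68641\right)} = \frac{342520599497}{183854325} \left(- \frac{1}{68641}\right) = - \frac{342520599497}{12619944722325}$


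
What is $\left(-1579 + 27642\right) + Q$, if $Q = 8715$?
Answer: $34778$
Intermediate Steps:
$\left(-1579 + 27642\right) + Q = \left(-1579 + 27642\right) + 8715 = 26063 + 8715 = 34778$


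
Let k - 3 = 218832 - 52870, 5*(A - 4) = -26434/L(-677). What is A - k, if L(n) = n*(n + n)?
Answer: -380323709062/2291645 ≈ -1.6596e+5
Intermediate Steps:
L(n) = 2*n**2 (L(n) = n*(2*n) = 2*n**2)
A = 9153363/2291645 (A = 4 + (-26434/(2*(-677)**2))/5 = 4 + (-26434/(2*458329))/5 = 4 + (-26434/916658)/5 = 4 + (-26434*1/916658)/5 = 4 + (1/5)*(-13217/458329) = 4 - 13217/2291645 = 9153363/2291645 ≈ 3.9942)
k = 165965 (k = 3 + (218832 - 52870) = 3 + 165962 = 165965)
A - k = 9153363/2291645 - 1*165965 = 9153363/2291645 - 165965 = -380323709062/2291645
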